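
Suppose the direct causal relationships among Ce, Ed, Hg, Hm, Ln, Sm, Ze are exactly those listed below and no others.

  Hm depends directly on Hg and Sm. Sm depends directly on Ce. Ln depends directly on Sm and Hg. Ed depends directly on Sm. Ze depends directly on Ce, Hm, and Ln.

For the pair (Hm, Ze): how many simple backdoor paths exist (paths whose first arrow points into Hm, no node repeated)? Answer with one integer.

A backdoor path from Hm to Ze is any simple undirected path whose first edge points into Hm (i.e. leaves Hm via a parent).
Parents of Hm: {Hg, Sm}.
Enumerating:
  P1: Hm <- Hg -> Ln <- Sm <- Ce -> Ze
  P2: Hm <- Hg -> Ln -> Ze
  P3: Hm <- Sm <- Ce -> Ze
  P4: Hm <- Sm -> Ln -> Ze
That exhausts the simple backdoor paths. Count: 4.

4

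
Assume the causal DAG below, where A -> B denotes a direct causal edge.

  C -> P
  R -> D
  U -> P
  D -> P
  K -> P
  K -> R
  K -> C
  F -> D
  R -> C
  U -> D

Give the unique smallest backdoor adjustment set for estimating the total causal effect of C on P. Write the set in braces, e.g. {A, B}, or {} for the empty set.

Variables eligible for adjustment (non-descendants of C, excluding C and P): {D, F, K, R, U}.
Backdoor paths from C to P:
  P1: C <- K -> R -> D <- U -> P
  P2: C <- K -> R -> D -> P
  P3: C <- K -> P
  P4: C <- R <- K -> P
  P5: C <- R -> D <- U -> P
  P6: C <- R -> D -> P
The empty set is not sufficient: P2 (C <- K -> R -> D -> P) has no collider blocking it and no conditioned non-collider, so it is open.
Try {K, R}:
  P1: blocked at fork node K ∈ conditioning set.
  P2: blocked at fork node K ∈ conditioning set.
  P3: blocked at fork node K ∈ conditioning set.
  P4: blocked at chain node R ∈ conditioning set.
  P5: blocked at fork node R ∈ conditioning set.
  P6: blocked at fork node R ∈ conditioning set.
{K, R} contains no descendant of C and blocks every backdoor path.
Every element of {K, R} is needed (dropping K leaves P3 open; dropping R leaves P6 open), so no proper subset is valid.
Among all size-2 subsets of the eligible variables, only {K, R} blocks every backdoor path, so it is the unique smallest valid adjustment set.

{K, R}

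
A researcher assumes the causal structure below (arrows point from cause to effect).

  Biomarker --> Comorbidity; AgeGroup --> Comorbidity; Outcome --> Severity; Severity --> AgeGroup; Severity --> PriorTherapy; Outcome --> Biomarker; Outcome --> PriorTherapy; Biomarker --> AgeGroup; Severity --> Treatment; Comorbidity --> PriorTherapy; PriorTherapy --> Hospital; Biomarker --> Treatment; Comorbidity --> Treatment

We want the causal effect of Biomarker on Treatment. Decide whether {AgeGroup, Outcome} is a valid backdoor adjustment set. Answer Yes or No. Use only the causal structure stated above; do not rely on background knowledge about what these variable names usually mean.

Backdoor paths from Biomarker to Treatment (paths whose first edge points into Biomarker):
  P1: Biomarker <- Outcome -> Severity -> AgeGroup -> Comorbidity -> Treatment
  P2: Biomarker <- Outcome -> Severity -> PriorTherapy <- Comorbidity -> Treatment
  P3: Biomarker <- Outcome -> Severity -> Treatment
  P4: Biomarker <- Outcome -> PriorTherapy <- Severity -> AgeGroup -> Comorbidity -> Treatment
  P5: Biomarker <- Outcome -> PriorTherapy <- Severity -> Treatment
  P6: Biomarker <- Outcome -> PriorTherapy <- Comorbidity <- AgeGroup <- Severity -> Treatment
  P7: Biomarker <- Outcome -> PriorTherapy <- Comorbidity -> Treatment
Condition 1 (no descendant of Biomarker in the set): FAILS — AgeGroup is a descendant of Biomarker.
Condition 2 (every backdoor path blocked by {AgeGroup, Outcome}):
  P1: blocked at fork node Outcome ∈ conditioning set.
  P2: blocked at fork node Outcome ∈ conditioning set.
  P3: blocked at fork node Outcome ∈ conditioning set.
  P4: blocked at fork node Outcome ∈ conditioning set.
  P5: blocked at fork node Outcome ∈ conditioning set.
  P6: blocked at fork node Outcome ∈ conditioning set.
  P7: blocked at fork node Outcome ∈ conditioning set.
{AgeGroup, Outcome} does not satisfy the backdoor criterion.

No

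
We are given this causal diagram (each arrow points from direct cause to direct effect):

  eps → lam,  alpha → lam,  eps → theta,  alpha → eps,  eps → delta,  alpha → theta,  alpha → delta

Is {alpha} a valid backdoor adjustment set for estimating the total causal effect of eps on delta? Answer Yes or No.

Yes

Backdoor paths from eps to delta (paths whose first edge points into eps):
  P1: eps <- alpha -> delta
Condition 1 (no descendant of eps in the set): holds — descendants of eps are {delta, lam, theta}; none are in {alpha}.
Condition 2 (every backdoor path blocked by {alpha}):
  P1: blocked at fork node alpha ∈ conditioning set.
{alpha} satisfies the backdoor criterion.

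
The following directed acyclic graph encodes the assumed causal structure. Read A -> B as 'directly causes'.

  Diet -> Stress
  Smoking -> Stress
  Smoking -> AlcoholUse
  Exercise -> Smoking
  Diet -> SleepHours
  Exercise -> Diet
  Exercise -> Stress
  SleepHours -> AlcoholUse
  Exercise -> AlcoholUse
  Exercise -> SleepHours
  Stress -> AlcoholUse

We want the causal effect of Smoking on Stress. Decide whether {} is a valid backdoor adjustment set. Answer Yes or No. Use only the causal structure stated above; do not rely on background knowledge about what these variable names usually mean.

No

Backdoor paths from Smoking to Stress (paths whose first edge points into Smoking):
  P1: Smoking <- Exercise -> Diet -> SleepHours -> AlcoholUse <- Stress
  P2: Smoking <- Exercise -> Diet -> Stress
  P3: Smoking <- Exercise -> SleepHours <- Diet -> Stress
  P4: Smoking <- Exercise -> SleepHours -> AlcoholUse <- Stress
  P5: Smoking <- Exercise -> Stress
  P6: Smoking <- Exercise -> AlcoholUse <- SleepHours <- Diet -> Stress
  P7: Smoking <- Exercise -> AlcoholUse <- Stress
Condition 1 (no descendant of Smoking in the set): holds — descendants of Smoking are {AlcoholUse, Stress}; none are in {}.
Condition 2 (every backdoor path blocked by {}):
  P1: blocked at collider AlcoholUse (neither it nor any descendant is in the conditioning set).
  P2: open — no interior node is in the conditioning set.
  P3: blocked at collider SleepHours (neither it nor any descendant is in the conditioning set).
  P4: blocked at collider AlcoholUse (neither it nor any descendant is in the conditioning set).
  P5: open — no interior node is in the conditioning set.
  P6: blocked at collider AlcoholUse (neither it nor any descendant is in the conditioning set).
  P7: blocked at collider AlcoholUse (neither it nor any descendant is in the conditioning set).
{} does not satisfy the backdoor criterion.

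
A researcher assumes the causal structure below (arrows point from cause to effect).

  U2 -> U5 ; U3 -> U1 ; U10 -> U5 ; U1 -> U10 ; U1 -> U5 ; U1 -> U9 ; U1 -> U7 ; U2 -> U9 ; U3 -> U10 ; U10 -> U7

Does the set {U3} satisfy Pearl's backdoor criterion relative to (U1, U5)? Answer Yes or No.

Backdoor paths from U1 to U5 (paths whose first edge points into U1):
  P1: U1 <- U3 -> U10 -> U5
Condition 1 (no descendant of U1 in the set): holds — descendants of U1 are {U10, U5, U7, U9}; none are in {U3}.
Condition 2 (every backdoor path blocked by {U3}):
  P1: blocked at fork node U3 ∈ conditioning set.
{U3} satisfies the backdoor criterion.

Yes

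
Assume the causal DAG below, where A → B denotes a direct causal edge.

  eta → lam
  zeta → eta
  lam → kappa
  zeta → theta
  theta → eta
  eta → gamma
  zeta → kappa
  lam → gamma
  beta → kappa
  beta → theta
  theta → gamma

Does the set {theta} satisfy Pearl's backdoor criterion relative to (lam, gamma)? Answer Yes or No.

No

Backdoor paths from lam to gamma (paths whose first edge points into lam):
  P1: lam <- eta <- zeta -> theta -> gamma
  P2: lam <- eta <- zeta -> kappa <- beta -> theta -> gamma
  P3: lam <- eta <- theta -> gamma
  P4: lam <- eta -> gamma
Condition 1 (no descendant of lam in the set): holds — descendants of lam are {gamma, kappa}; none are in {theta}.
Condition 2 (every backdoor path blocked by {theta}):
  P1: blocked at chain node theta ∈ conditioning set.
  P2: blocked at collider kappa (neither it nor any descendant is in the conditioning set).
  P3: blocked at fork node theta ∈ conditioning set.
  P4: open — no interior node is in the conditioning set.
{theta} does not satisfy the backdoor criterion.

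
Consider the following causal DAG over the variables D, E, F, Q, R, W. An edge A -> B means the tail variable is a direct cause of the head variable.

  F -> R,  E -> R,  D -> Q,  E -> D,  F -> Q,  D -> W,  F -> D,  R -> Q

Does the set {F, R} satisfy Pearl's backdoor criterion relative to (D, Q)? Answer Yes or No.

Backdoor paths from D to Q (paths whose first edge points into D):
  P1: D <- E -> R <- F -> Q
  P2: D <- E -> R -> Q
  P3: D <- F -> R -> Q
  P4: D <- F -> Q
Condition 1 (no descendant of D in the set): holds — descendants of D are {Q, W}; none are in {F, R}.
Condition 2 (every backdoor path blocked by {F, R}):
  P1: blocked at fork node F ∈ conditioning set.
  P2: blocked at chain node R ∈ conditioning set.
  P3: blocked at fork node F ∈ conditioning set.
  P4: blocked at fork node F ∈ conditioning set.
{F, R} satisfies the backdoor criterion.

Yes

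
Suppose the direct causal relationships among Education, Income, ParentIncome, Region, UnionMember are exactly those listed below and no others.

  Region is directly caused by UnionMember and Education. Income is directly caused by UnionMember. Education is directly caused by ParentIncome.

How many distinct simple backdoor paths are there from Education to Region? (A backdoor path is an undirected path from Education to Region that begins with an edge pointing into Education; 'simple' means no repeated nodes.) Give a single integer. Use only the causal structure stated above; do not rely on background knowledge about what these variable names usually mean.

A backdoor path from Education to Region is any simple undirected path whose first edge points into Education (i.e. leaves Education via a parent).
Parents of Education: {ParentIncome}.
No simple path from any parent of Education reaches Region without revisiting Education, so there are no backdoor paths.

0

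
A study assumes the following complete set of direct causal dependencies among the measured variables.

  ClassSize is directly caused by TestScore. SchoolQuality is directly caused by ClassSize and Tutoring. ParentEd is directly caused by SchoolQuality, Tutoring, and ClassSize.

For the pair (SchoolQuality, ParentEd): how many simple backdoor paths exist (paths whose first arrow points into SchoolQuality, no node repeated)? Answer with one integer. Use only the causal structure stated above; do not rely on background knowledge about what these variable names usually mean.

2

A backdoor path from SchoolQuality to ParentEd is any simple undirected path whose first edge points into SchoolQuality (i.e. leaves SchoolQuality via a parent).
Parents of SchoolQuality: {ClassSize, Tutoring}.
Enumerating:
  P1: SchoolQuality <- Tutoring -> ParentEd
  P2: SchoolQuality <- ClassSize -> ParentEd
That exhausts the simple backdoor paths. Count: 2.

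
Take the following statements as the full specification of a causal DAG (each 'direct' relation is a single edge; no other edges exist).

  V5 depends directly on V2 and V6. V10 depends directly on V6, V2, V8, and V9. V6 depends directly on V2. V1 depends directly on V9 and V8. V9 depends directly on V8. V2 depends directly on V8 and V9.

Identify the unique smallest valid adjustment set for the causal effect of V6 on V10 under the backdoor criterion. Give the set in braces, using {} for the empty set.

{V2}

Variables eligible for adjustment (non-descendants of V6, excluding V6 and V10): {V1, V2, V8, V9}.
Backdoor paths from V6 to V10:
  P1: V6 <- V2 <- V8 -> V9 -> V10
  P2: V6 <- V2 <- V8 -> V1 <- V9 -> V10
  P3: V6 <- V2 <- V8 -> V10
  P4: V6 <- V2 <- V9 <- V8 -> V10
  P5: V6 <- V2 <- V9 -> V1 <- V8 -> V10
  P6: V6 <- V2 <- V9 -> V10
  P7: V6 <- V2 -> V10
The empty set is not sufficient: P1 (V6 <- V2 <- V8 -> V9 -> V10) has no collider blocking it and no conditioned non-collider, so it is open.
Try {V2}:
  P1: blocked at chain node V2 ∈ conditioning set.
  P2: blocked at chain node V2 ∈ conditioning set.
  P3: blocked at chain node V2 ∈ conditioning set.
  P4: blocked at chain node V2 ∈ conditioning set.
  P5: blocked at chain node V2 ∈ conditioning set.
  P6: blocked at chain node V2 ∈ conditioning set.
  P7: blocked at fork node V2 ∈ conditioning set.
{V2} contains no descendant of V6 and blocks every backdoor path.
No other singleton works — e.g. {V8} leaves P6 open — so {V2} is the unique smallest valid adjustment set.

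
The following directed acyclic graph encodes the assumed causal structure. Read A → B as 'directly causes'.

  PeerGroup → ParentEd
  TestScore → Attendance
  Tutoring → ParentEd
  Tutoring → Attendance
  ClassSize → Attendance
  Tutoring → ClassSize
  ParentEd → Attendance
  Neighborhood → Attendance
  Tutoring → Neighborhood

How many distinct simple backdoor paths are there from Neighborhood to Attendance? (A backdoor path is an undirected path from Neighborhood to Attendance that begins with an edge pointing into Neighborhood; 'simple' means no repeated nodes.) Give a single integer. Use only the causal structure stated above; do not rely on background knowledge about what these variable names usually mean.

A backdoor path from Neighborhood to Attendance is any simple undirected path whose first edge points into Neighborhood (i.e. leaves Neighborhood via a parent).
Parents of Neighborhood: {Tutoring}.
Enumerating:
  P1: Neighborhood <- Tutoring -> ParentEd -> Attendance
  P2: Neighborhood <- Tutoring -> ClassSize -> Attendance
  P3: Neighborhood <- Tutoring -> Attendance
That exhausts the simple backdoor paths. Count: 3.

3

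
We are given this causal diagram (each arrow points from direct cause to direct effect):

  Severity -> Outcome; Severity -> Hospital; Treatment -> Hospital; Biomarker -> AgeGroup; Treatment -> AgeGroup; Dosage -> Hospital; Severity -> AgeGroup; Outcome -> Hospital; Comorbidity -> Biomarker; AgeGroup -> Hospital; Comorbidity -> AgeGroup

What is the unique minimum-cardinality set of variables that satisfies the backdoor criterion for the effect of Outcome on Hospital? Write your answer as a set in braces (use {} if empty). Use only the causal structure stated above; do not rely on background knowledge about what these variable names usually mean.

Variables eligible for adjustment (non-descendants of Outcome, excluding Outcome and Hospital): {AgeGroup, Biomarker, Comorbidity, Dosage, Severity, Treatment}.
Backdoor paths from Outcome to Hospital:
  P1: Outcome <- Severity -> AgeGroup <- Treatment -> Hospital
  P2: Outcome <- Severity -> AgeGroup -> Hospital
  P3: Outcome <- Severity -> Hospital
The empty set is not sufficient: P2 (Outcome <- Severity -> AgeGroup -> Hospital) has no collider blocking it and no conditioned non-collider, so it is open.
Try {Severity}:
  P1: blocked at fork node Severity ∈ conditioning set.
  P2: blocked at fork node Severity ∈ conditioning set.
  P3: blocked at fork node Severity ∈ conditioning set.
{Severity} contains no descendant of Outcome and blocks every backdoor path.
No other singleton works — e.g. {Comorbidity} leaves P2 open — so {Severity} is the unique smallest valid adjustment set.

{Severity}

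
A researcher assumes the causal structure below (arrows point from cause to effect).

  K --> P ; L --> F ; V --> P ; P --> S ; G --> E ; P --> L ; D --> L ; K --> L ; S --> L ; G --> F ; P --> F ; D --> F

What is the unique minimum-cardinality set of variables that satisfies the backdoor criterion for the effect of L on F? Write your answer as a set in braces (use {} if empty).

{D, P}

Variables eligible for adjustment (non-descendants of L, excluding L and F): {D, E, G, K, P, S, V}.
Backdoor paths from L to F:
  P1: L <- D -> F
  P2: L <- K -> P -> F
  P3: L <- P -> F
  P4: L <- S <- P -> F
The empty set is not sufficient: P1 (L <- D -> F) has no collider blocking it and no conditioned non-collider, so it is open.
Try {D, P}:
  P1: blocked at fork node D ∈ conditioning set.
  P2: blocked at chain node P ∈ conditioning set.
  P3: blocked at fork node P ∈ conditioning set.
  P4: blocked at fork node P ∈ conditioning set.
{D, P} contains no descendant of L and blocks every backdoor path.
Every element of {D, P} is needed (dropping D leaves P1 open; dropping P leaves P2 open), so no proper subset is valid.
Among all size-2 subsets of the eligible variables, only {D, P} blocks every backdoor path, so it is the unique smallest valid adjustment set.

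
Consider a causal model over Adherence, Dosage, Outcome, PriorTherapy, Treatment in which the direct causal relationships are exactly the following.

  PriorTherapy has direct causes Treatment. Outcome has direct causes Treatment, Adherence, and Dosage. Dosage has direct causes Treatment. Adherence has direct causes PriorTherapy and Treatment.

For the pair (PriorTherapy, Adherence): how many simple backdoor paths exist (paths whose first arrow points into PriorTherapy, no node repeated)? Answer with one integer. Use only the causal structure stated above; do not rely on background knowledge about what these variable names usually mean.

A backdoor path from PriorTherapy to Adherence is any simple undirected path whose first edge points into PriorTherapy (i.e. leaves PriorTherapy via a parent).
Parents of PriorTherapy: {Treatment}.
Enumerating:
  P1: PriorTherapy <- Treatment -> Adherence
  P2: PriorTherapy <- Treatment -> Dosage -> Outcome <- Adherence
  P3: PriorTherapy <- Treatment -> Outcome <- Adherence
That exhausts the simple backdoor paths. Count: 3.

3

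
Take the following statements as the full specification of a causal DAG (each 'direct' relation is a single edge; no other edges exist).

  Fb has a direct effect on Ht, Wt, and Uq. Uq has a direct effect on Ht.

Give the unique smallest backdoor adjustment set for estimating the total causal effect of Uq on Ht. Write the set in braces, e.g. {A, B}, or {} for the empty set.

Variables eligible for adjustment (non-descendants of Uq, excluding Uq and Ht): {Fb, Wt}.
Backdoor paths from Uq to Ht:
  P1: Uq <- Fb -> Ht
The empty set is not sufficient: P1 (Uq <- Fb -> Ht) has no collider blocking it and no conditioned non-collider, so it is open.
Try {Fb}:
  P1: blocked at fork node Fb ∈ conditioning set.
{Fb} contains no descendant of Uq and blocks every backdoor path.
No other singleton works — e.g. {Wt} leaves P1 open — so {Fb} is the unique smallest valid adjustment set.

{Fb}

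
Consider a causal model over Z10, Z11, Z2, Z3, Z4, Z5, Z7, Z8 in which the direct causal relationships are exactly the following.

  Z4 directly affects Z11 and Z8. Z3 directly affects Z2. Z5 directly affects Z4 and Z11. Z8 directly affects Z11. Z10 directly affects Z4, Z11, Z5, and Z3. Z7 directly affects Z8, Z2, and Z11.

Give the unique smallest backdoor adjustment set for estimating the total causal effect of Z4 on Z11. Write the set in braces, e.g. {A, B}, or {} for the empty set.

Variables eligible for adjustment (non-descendants of Z4, excluding Z4 and Z11): {Z10, Z2, Z3, Z5, Z7}.
Backdoor paths from Z4 to Z11:
  P1: Z4 <- Z10 -> Z3 -> Z2 <- Z7 -> Z8 -> Z11
  P2: Z4 <- Z10 -> Z3 -> Z2 <- Z7 -> Z11
  P3: Z4 <- Z10 -> Z5 -> Z11
  P4: Z4 <- Z10 -> Z11
  P5: Z4 <- Z5 <- Z10 -> Z3 -> Z2 <- Z7 -> Z8 -> Z11
  P6: Z4 <- Z5 <- Z10 -> Z3 -> Z2 <- Z7 -> Z11
  P7: Z4 <- Z5 <- Z10 -> Z11
  P8: Z4 <- Z5 -> Z11
The empty set is not sufficient: P3 (Z4 <- Z10 -> Z5 -> Z11) has no collider blocking it and no conditioned non-collider, so it is open.
Try {Z10, Z5}:
  P1: blocked at fork node Z10 ∈ conditioning set.
  P2: blocked at fork node Z10 ∈ conditioning set.
  P3: blocked at fork node Z10 ∈ conditioning set.
  P4: blocked at fork node Z10 ∈ conditioning set.
  P5: blocked at chain node Z5 ∈ conditioning set.
  P6: blocked at chain node Z5 ∈ conditioning set.
  P7: blocked at chain node Z5 ∈ conditioning set.
  P8: blocked at fork node Z5 ∈ conditioning set.
{Z10, Z5} contains no descendant of Z4 and blocks every backdoor path.
Every element of {Z10, Z5} is needed (dropping Z10 leaves P4 open; dropping Z5 leaves P8 open), so no proper subset is valid.
Among all size-2 subsets of the eligible variables, only {Z10, Z5} blocks every backdoor path, so it is the unique smallest valid adjustment set.

{Z10, Z5}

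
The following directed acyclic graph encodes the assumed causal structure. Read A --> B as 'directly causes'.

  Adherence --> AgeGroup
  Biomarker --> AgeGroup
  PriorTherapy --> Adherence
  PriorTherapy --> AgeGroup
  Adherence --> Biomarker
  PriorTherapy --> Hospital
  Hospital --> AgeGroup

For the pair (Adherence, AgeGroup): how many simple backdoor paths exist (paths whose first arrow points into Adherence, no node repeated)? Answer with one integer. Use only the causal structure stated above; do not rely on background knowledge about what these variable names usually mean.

2

A backdoor path from Adherence to AgeGroup is any simple undirected path whose first edge points into Adherence (i.e. leaves Adherence via a parent).
Parents of Adherence: {PriorTherapy}.
Enumerating:
  P1: Adherence <- PriorTherapy -> Hospital -> AgeGroup
  P2: Adherence <- PriorTherapy -> AgeGroup
That exhausts the simple backdoor paths. Count: 2.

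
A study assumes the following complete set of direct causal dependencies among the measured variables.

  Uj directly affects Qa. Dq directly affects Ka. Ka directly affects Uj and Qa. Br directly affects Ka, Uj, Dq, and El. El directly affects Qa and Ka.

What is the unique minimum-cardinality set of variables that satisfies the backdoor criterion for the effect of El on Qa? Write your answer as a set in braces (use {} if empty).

Variables eligible for adjustment (non-descendants of El, excluding El and Qa): {Br, Dq}.
Backdoor paths from El to Qa:
  P1: El <- Br -> Dq -> Ka -> Uj -> Qa
  P2: El <- Br -> Dq -> Ka -> Qa
  P3: El <- Br -> Ka -> Uj -> Qa
  P4: El <- Br -> Ka -> Qa
  P5: El <- Br -> Uj <- Ka -> Qa
  P6: El <- Br -> Uj -> Qa
The empty set is not sufficient: P1 (El <- Br -> Dq -> Ka -> Uj -> Qa) has no collider blocking it and no conditioned non-collider, so it is open.
Try {Br}:
  P1: blocked at fork node Br ∈ conditioning set.
  P2: blocked at fork node Br ∈ conditioning set.
  P3: blocked at fork node Br ∈ conditioning set.
  P4: blocked at fork node Br ∈ conditioning set.
  P5: blocked at fork node Br ∈ conditioning set.
  P6: blocked at fork node Br ∈ conditioning set.
{Br} contains no descendant of El and blocks every backdoor path.
No other singleton works — e.g. {Dq} leaves P3 open — so {Br} is the unique smallest valid adjustment set.

{Br}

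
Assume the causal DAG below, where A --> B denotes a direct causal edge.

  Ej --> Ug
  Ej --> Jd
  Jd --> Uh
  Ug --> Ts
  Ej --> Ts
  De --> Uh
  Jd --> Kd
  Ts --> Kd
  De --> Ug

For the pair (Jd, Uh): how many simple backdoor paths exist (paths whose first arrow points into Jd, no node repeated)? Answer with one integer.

A backdoor path from Jd to Uh is any simple undirected path whose first edge points into Jd (i.e. leaves Jd via a parent).
Parents of Jd: {Ej}.
Enumerating:
  P1: Jd <- Ej -> Ug <- De -> Uh
  P2: Jd <- Ej -> Ts <- Ug <- De -> Uh
That exhausts the simple backdoor paths. Count: 2.

2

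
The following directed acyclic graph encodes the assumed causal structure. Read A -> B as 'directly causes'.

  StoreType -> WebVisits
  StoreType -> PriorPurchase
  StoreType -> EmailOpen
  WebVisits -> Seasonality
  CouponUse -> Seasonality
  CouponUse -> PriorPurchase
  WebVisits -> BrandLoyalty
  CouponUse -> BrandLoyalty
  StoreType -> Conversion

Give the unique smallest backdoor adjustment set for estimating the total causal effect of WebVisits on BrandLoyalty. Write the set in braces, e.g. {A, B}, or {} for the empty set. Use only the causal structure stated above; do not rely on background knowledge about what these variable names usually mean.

{}

Variables eligible for adjustment (non-descendants of WebVisits, excluding WebVisits and BrandLoyalty): {Conversion, CouponUse, EmailOpen, PriorPurchase, StoreType}.
Backdoor paths from WebVisits to BrandLoyalty:
  P1: WebVisits <- StoreType -> PriorPurchase <- CouponUse -> BrandLoyalty
Each backdoor path contains an unconditioned collider, so every path is already blocked with the empty conditioning set:
  P1: blocked at collider PriorPurchase (neither it nor any descendant is in the conditioning set).
The empty set is therefore the unique smallest valid set.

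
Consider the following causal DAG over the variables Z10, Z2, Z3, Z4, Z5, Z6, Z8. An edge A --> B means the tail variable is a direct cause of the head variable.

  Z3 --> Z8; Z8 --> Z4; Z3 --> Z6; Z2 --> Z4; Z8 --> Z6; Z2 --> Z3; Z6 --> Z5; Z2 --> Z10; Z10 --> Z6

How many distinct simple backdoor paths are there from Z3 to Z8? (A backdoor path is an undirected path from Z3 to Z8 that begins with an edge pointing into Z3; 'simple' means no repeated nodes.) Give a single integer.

2

A backdoor path from Z3 to Z8 is any simple undirected path whose first edge points into Z3 (i.e. leaves Z3 via a parent).
Parents of Z3: {Z2}.
Enumerating:
  P1: Z3 <- Z2 -> Z10 -> Z6 <- Z8
  P2: Z3 <- Z2 -> Z4 <- Z8
That exhausts the simple backdoor paths. Count: 2.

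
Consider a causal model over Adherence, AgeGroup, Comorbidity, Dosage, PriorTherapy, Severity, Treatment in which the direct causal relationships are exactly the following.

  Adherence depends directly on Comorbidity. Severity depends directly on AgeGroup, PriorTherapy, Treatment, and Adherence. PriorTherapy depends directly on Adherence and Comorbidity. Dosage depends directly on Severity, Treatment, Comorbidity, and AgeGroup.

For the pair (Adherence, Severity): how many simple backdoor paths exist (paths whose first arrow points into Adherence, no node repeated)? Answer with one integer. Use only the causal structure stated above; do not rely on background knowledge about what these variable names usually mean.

4

A backdoor path from Adherence to Severity is any simple undirected path whose first edge points into Adherence (i.e. leaves Adherence via a parent).
Parents of Adherence: {Comorbidity}.
Enumerating:
  P1: Adherence <- Comorbidity -> PriorTherapy -> Severity
  P2: Adherence <- Comorbidity -> Dosage <- Treatment -> Severity
  P3: Adherence <- Comorbidity -> Dosage <- AgeGroup -> Severity
  P4: Adherence <- Comorbidity -> Dosage <- Severity
That exhausts the simple backdoor paths. Count: 4.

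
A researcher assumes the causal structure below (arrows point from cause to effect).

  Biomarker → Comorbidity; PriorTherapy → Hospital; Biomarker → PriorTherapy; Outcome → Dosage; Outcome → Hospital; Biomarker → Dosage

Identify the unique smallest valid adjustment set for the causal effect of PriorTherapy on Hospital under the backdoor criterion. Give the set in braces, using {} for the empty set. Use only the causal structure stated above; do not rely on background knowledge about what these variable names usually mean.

Variables eligible for adjustment (non-descendants of PriorTherapy, excluding PriorTherapy and Hospital): {Biomarker, Comorbidity, Dosage, Outcome}.
Backdoor paths from PriorTherapy to Hospital:
  P1: PriorTherapy <- Biomarker -> Dosage <- Outcome -> Hospital
Each backdoor path contains an unconditioned collider, so every path is already blocked with the empty conditioning set:
  P1: blocked at collider Dosage (neither it nor any descendant is in the conditioning set).
The empty set is therefore the unique smallest valid set.

{}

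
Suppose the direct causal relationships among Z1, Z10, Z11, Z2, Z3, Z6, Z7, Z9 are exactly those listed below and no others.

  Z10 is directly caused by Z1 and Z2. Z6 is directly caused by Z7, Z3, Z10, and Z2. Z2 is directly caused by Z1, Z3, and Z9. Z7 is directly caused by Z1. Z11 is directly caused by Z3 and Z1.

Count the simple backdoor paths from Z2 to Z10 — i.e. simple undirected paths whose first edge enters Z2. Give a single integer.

7

A backdoor path from Z2 to Z10 is any simple undirected path whose first edge points into Z2 (i.e. leaves Z2 via a parent).
Parents of Z2: {Z1, Z3, Z9}.
Enumerating:
  P1: Z2 <- Z1 -> Z7 -> Z6 <- Z10
  P2: Z2 <- Z1 -> Z11 <- Z3 -> Z6 <- Z10
  P3: Z2 <- Z1 -> Z10
  P4: Z2 <- Z3 -> Z11 <- Z1 -> Z7 -> Z6 <- Z10
  P5: Z2 <- Z3 -> Z11 <- Z1 -> Z10
  P6: Z2 <- Z3 -> Z6 <- Z7 <- Z1 -> Z10
  P7: Z2 <- Z3 -> Z6 <- Z10
That exhausts the simple backdoor paths. Count: 7.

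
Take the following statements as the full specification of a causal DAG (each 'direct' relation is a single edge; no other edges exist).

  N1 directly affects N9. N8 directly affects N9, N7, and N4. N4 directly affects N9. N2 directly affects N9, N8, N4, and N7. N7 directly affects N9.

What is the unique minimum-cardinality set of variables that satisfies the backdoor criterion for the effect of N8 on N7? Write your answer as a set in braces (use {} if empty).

{N2}

Variables eligible for adjustment (non-descendants of N8, excluding N8 and N7): {N1, N2}.
Backdoor paths from N8 to N7:
  P1: N8 <- N2 -> N4 -> N9 <- N7
  P2: N8 <- N2 -> N7
  P3: N8 <- N2 -> N9 <- N7
The empty set is not sufficient: P2 (N8 <- N2 -> N7) has no collider blocking it and no conditioned non-collider, so it is open.
Try {N2}:
  P1: blocked at fork node N2 ∈ conditioning set.
  P2: blocked at fork node N2 ∈ conditioning set.
  P3: blocked at fork node N2 ∈ conditioning set.
{N2} contains no descendant of N8 and blocks every backdoor path.
No other singleton works — e.g. {N1} leaves P2 open — so {N2} is the unique smallest valid adjustment set.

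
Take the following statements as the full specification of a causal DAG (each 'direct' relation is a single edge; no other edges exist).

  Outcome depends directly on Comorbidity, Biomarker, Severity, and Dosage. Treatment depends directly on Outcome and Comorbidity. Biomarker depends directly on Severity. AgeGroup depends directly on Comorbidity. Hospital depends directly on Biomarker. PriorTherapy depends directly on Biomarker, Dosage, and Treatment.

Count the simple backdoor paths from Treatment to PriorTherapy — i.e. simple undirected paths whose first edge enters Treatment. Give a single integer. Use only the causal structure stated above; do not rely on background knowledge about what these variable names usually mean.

A backdoor path from Treatment to PriorTherapy is any simple undirected path whose first edge points into Treatment (i.e. leaves Treatment via a parent).
Parents of Treatment: {Comorbidity, Outcome}.
Enumerating:
  P1: Treatment <- Comorbidity -> Outcome <- Dosage -> PriorTherapy
  P2: Treatment <- Comorbidity -> Outcome <- Severity -> Biomarker -> PriorTherapy
  P3: Treatment <- Comorbidity -> Outcome <- Biomarker -> PriorTherapy
  P4: Treatment <- Outcome <- Dosage -> PriorTherapy
  P5: Treatment <- Outcome <- Severity -> Biomarker -> PriorTherapy
  P6: Treatment <- Outcome <- Biomarker -> PriorTherapy
That exhausts the simple backdoor paths. Count: 6.

6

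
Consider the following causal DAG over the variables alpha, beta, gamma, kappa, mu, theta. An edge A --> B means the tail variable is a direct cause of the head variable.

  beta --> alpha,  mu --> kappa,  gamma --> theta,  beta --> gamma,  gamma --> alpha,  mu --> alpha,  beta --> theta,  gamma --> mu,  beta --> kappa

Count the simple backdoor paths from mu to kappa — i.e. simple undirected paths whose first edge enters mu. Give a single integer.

3

A backdoor path from mu to kappa is any simple undirected path whose first edge points into mu (i.e. leaves mu via a parent).
Parents of mu: {gamma}.
Enumerating:
  P1: mu <- gamma <- beta -> kappa
  P2: mu <- gamma -> theta <- beta -> kappa
  P3: mu <- gamma -> alpha <- beta -> kappa
That exhausts the simple backdoor paths. Count: 3.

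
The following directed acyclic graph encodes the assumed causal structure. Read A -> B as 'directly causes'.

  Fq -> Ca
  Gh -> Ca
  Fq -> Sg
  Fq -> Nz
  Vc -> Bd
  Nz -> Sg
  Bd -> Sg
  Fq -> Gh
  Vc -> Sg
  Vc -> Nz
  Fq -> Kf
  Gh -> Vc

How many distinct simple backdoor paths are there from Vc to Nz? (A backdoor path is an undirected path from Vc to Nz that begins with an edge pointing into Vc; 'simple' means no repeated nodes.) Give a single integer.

A backdoor path from Vc to Nz is any simple undirected path whose first edge points into Vc (i.e. leaves Vc via a parent).
Parents of Vc: {Gh}.
Enumerating:
  P1: Vc <- Gh <- Fq -> Nz
  P2: Vc <- Gh <- Fq -> Sg <- Nz
  P3: Vc <- Gh -> Ca <- Fq -> Nz
  P4: Vc <- Gh -> Ca <- Fq -> Sg <- Nz
That exhausts the simple backdoor paths. Count: 4.

4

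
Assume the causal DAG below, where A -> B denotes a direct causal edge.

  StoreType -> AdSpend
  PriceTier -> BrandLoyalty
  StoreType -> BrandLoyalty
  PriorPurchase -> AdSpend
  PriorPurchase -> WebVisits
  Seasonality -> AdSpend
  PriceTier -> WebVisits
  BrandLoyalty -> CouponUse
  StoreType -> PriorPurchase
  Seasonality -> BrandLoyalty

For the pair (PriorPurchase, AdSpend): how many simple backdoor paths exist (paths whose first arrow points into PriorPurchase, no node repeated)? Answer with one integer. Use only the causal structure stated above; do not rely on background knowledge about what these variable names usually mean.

2

A backdoor path from PriorPurchase to AdSpend is any simple undirected path whose first edge points into PriorPurchase (i.e. leaves PriorPurchase via a parent).
Parents of PriorPurchase: {StoreType}.
Enumerating:
  P1: PriorPurchase <- StoreType -> BrandLoyalty <- Seasonality -> AdSpend
  P2: PriorPurchase <- StoreType -> AdSpend
That exhausts the simple backdoor paths. Count: 2.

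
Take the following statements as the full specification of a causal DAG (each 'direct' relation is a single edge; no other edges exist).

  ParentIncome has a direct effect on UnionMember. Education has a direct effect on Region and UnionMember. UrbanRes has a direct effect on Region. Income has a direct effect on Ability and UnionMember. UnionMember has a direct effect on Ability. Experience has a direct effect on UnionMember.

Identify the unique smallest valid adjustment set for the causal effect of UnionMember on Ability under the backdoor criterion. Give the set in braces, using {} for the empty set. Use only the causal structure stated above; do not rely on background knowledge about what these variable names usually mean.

{Income}

Variables eligible for adjustment (non-descendants of UnionMember, excluding UnionMember and Ability): {Education, Experience, Income, ParentIncome, Region, UrbanRes}.
Backdoor paths from UnionMember to Ability:
  P1: UnionMember <- Income -> Ability
The empty set is not sufficient: P1 (UnionMember <- Income -> Ability) has no collider blocking it and no conditioned non-collider, so it is open.
Try {Income}:
  P1: blocked at fork node Income ∈ conditioning set.
{Income} contains no descendant of UnionMember and blocks every backdoor path.
No other singleton works — e.g. {ParentIncome} leaves P1 open — so {Income} is the unique smallest valid adjustment set.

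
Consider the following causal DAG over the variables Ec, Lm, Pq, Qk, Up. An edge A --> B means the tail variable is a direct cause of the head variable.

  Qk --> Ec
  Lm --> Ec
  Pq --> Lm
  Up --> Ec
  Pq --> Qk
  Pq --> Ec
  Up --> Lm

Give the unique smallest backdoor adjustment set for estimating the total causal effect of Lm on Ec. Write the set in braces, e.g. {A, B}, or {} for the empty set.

{Pq, Up}

Variables eligible for adjustment (non-descendants of Lm, excluding Lm and Ec): {Pq, Qk, Up}.
Backdoor paths from Lm to Ec:
  P1: Lm <- Up -> Ec
  P2: Lm <- Pq -> Qk -> Ec
  P3: Lm <- Pq -> Ec
The empty set is not sufficient: P1 (Lm <- Up -> Ec) has no collider blocking it and no conditioned non-collider, so it is open.
Try {Pq, Up}:
  P1: blocked at fork node Up ∈ conditioning set.
  P2: blocked at fork node Pq ∈ conditioning set.
  P3: blocked at fork node Pq ∈ conditioning set.
{Pq, Up} contains no descendant of Lm and blocks every backdoor path.
Every element of {Pq, Up} is needed (dropping Pq leaves P2 open; dropping Up leaves P1 open), so no proper subset is valid.
Among all size-2 subsets of the eligible variables, only {Pq, Up} blocks every backdoor path, so it is the unique smallest valid adjustment set.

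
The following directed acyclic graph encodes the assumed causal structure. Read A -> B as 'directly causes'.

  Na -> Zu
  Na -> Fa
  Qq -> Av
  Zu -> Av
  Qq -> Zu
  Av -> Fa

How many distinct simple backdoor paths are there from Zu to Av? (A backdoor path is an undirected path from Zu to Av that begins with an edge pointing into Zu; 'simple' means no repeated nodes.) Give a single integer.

A backdoor path from Zu to Av is any simple undirected path whose first edge points into Zu (i.e. leaves Zu via a parent).
Parents of Zu: {Na, Qq}.
Enumerating:
  P1: Zu <- Na -> Fa <- Av
  P2: Zu <- Qq -> Av
That exhausts the simple backdoor paths. Count: 2.

2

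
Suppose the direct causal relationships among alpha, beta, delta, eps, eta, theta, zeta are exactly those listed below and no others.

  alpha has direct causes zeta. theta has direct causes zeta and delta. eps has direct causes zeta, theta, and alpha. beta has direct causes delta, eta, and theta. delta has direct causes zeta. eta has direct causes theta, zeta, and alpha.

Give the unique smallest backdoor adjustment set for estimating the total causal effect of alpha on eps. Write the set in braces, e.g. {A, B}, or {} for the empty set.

{zeta}

Variables eligible for adjustment (non-descendants of alpha, excluding alpha and eps): {delta, theta, zeta}.
Backdoor paths from alpha to eps:
  P1: alpha <- zeta -> delta -> theta -> eps
  P2: alpha <- zeta -> delta -> beta <- theta -> eps
  P3: alpha <- zeta -> delta -> beta <- eta <- theta -> eps
  P4: alpha <- zeta -> theta -> eps
  P5: alpha <- zeta -> eta <- theta -> eps
  P6: alpha <- zeta -> eta -> beta <- delta -> theta -> eps
  P7: alpha <- zeta -> eta -> beta <- theta -> eps
  P8: alpha <- zeta -> eps
The empty set is not sufficient: P1 (alpha <- zeta -> delta -> theta -> eps) has no collider blocking it and no conditioned non-collider, so it is open.
Try {zeta}:
  P1: blocked at fork node zeta ∈ conditioning set.
  P2: blocked at fork node zeta ∈ conditioning set.
  P3: blocked at fork node zeta ∈ conditioning set.
  P4: blocked at fork node zeta ∈ conditioning set.
  P5: blocked at fork node zeta ∈ conditioning set.
  P6: blocked at fork node zeta ∈ conditioning set.
  P7: blocked at fork node zeta ∈ conditioning set.
  P8: blocked at fork node zeta ∈ conditioning set.
{zeta} contains no descendant of alpha and blocks every backdoor path.
No other singleton works — e.g. {delta} leaves P4 open — so {zeta} is the unique smallest valid adjustment set.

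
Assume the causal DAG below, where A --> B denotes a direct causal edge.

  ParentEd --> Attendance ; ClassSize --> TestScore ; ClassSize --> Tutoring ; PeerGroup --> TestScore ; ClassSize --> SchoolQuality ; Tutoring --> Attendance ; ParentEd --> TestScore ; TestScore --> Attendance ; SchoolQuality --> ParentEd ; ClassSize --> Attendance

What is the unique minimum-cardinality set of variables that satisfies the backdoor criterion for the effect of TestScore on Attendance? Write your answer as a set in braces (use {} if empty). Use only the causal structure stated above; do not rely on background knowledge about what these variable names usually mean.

{ClassSize, ParentEd}

Variables eligible for adjustment (non-descendants of TestScore, excluding TestScore and Attendance): {ClassSize, ParentEd, PeerGroup, SchoolQuality, Tutoring}.
Backdoor paths from TestScore to Attendance:
  P1: TestScore <- ClassSize -> SchoolQuality -> ParentEd -> Attendance
  P2: TestScore <- ClassSize -> Tutoring -> Attendance
  P3: TestScore <- ClassSize -> Attendance
  P4: TestScore <- ParentEd <- SchoolQuality <- ClassSize -> Tutoring -> Attendance
  P5: TestScore <- ParentEd <- SchoolQuality <- ClassSize -> Attendance
  P6: TestScore <- ParentEd -> Attendance
The empty set is not sufficient: P1 (TestScore <- ClassSize -> SchoolQuality -> ParentEd -> Attendance) has no collider blocking it and no conditioned non-collider, so it is open.
Try {ClassSize, ParentEd}:
  P1: blocked at fork node ClassSize ∈ conditioning set.
  P2: blocked at fork node ClassSize ∈ conditioning set.
  P3: blocked at fork node ClassSize ∈ conditioning set.
  P4: blocked at chain node ParentEd ∈ conditioning set.
  P5: blocked at chain node ParentEd ∈ conditioning set.
  P6: blocked at fork node ParentEd ∈ conditioning set.
{ClassSize, ParentEd} contains no descendant of TestScore and blocks every backdoor path.
Every element of {ClassSize, ParentEd} is needed (dropping ClassSize leaves P2 open; dropping ParentEd leaves P6 open), so no proper subset is valid.
Among all size-2 subsets of the eligible variables, only {ClassSize, ParentEd} blocks every backdoor path, so it is the unique smallest valid adjustment set.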